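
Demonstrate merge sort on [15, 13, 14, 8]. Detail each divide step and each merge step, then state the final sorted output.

Merge sort trace:

Split: [15, 13, 14, 8] -> [15, 13] and [14, 8]
  Split: [15, 13] -> [15] and [13]
  Merge: [15] + [13] -> [13, 15]
  Split: [14, 8] -> [14] and [8]
  Merge: [14] + [8] -> [8, 14]
Merge: [13, 15] + [8, 14] -> [8, 13, 14, 15]

Final sorted array: [8, 13, 14, 15]

The merge sort proceeds by recursively splitting the array and merging sorted halves.
After all merges, the sorted array is [8, 13, 14, 15].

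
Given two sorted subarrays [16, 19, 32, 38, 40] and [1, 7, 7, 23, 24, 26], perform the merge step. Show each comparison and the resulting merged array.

Merging process:

Compare 16 vs 1: take 1 from right. Merged: [1]
Compare 16 vs 7: take 7 from right. Merged: [1, 7]
Compare 16 vs 7: take 7 from right. Merged: [1, 7, 7]
Compare 16 vs 23: take 16 from left. Merged: [1, 7, 7, 16]
Compare 19 vs 23: take 19 from left. Merged: [1, 7, 7, 16, 19]
Compare 32 vs 23: take 23 from right. Merged: [1, 7, 7, 16, 19, 23]
Compare 32 vs 24: take 24 from right. Merged: [1, 7, 7, 16, 19, 23, 24]
Compare 32 vs 26: take 26 from right. Merged: [1, 7, 7, 16, 19, 23, 24, 26]
Append remaining from left: [32, 38, 40]. Merged: [1, 7, 7, 16, 19, 23, 24, 26, 32, 38, 40]

Final merged array: [1, 7, 7, 16, 19, 23, 24, 26, 32, 38, 40]
Total comparisons: 8

The merged array is [1, 7, 7, 16, 19, 23, 24, 26, 32, 38, 40], requiring 8 comparisons. The merge step runs in O(n) time where n is the total number of elements.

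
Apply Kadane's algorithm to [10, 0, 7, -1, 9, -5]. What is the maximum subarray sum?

Using Kadane's algorithm on [10, 0, 7, -1, 9, -5]:

Scanning through the array:
Position 1 (value 0): max_ending_here = 10, max_so_far = 10
Position 2 (value 7): max_ending_here = 17, max_so_far = 17
Position 3 (value -1): max_ending_here = 16, max_so_far = 17
Position 4 (value 9): max_ending_here = 25, max_so_far = 25
Position 5 (value -5): max_ending_here = 20, max_so_far = 25

Maximum subarray: [10, 0, 7, -1, 9]
Maximum sum: 25

The maximum subarray is [10, 0, 7, -1, 9] with sum 25. This subarray runs from index 0 to index 4.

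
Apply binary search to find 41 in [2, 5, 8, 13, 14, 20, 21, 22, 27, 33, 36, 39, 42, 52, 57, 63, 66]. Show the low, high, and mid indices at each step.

Binary search for 41 in [2, 5, 8, 13, 14, 20, 21, 22, 27, 33, 36, 39, 42, 52, 57, 63, 66]:

lo=0, hi=16, mid=8, arr[mid]=27 -> 27 < 41, search right half
lo=9, hi=16, mid=12, arr[mid]=42 -> 42 > 41, search left half
lo=9, hi=11, mid=10, arr[mid]=36 -> 36 < 41, search right half
lo=11, hi=11, mid=11, arr[mid]=39 -> 39 < 41, search right half
lo=12 > hi=11, target 41 not found

Binary search determines that 41 is not in the array after 4 comparisons. The search space was exhausted without finding the target.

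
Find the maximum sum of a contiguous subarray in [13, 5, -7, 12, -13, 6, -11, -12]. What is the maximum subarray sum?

Using Kadane's algorithm on [13, 5, -7, 12, -13, 6, -11, -12]:

Scanning through the array:
Position 1 (value 5): max_ending_here = 18, max_so_far = 18
Position 2 (value -7): max_ending_here = 11, max_so_far = 18
Position 3 (value 12): max_ending_here = 23, max_so_far = 23
Position 4 (value -13): max_ending_here = 10, max_so_far = 23
Position 5 (value 6): max_ending_here = 16, max_so_far = 23
Position 6 (value -11): max_ending_here = 5, max_so_far = 23
Position 7 (value -12): max_ending_here = -7, max_so_far = 23

Maximum subarray: [13, 5, -7, 12]
Maximum sum: 23

The maximum subarray is [13, 5, -7, 12] with sum 23. This subarray runs from index 0 to index 3.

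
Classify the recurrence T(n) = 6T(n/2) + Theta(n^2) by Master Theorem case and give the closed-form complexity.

Master Theorem for T(n) = 6T(n/2) + O(n^2):

a = 6, b = 2, c = 2
log_b(a) = log_2(6) = 2.5850

Case 1: c = 2 < log_2(6) = 2.5850
T(n) = O(n^(log_2 6))

For T(n) = 6T(n/2) + O(n^2): log_2(6) = 2.5850. This is Case 1 of the Master Theorem (c < log_b(a), work dominated by leaves), giving O(n^(log_2 6)).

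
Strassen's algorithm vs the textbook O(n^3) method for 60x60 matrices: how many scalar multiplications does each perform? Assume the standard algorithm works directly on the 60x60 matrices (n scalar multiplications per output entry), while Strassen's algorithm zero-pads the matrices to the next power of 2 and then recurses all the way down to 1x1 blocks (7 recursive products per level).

Matrix multiplication for 60x60 matrices:

Strassen's algorithm requires power-of-2 dimensions. Pad 60x60 to 64x64 (next power of 2).

Standard algorithm: 60^3 = 216000 multiplications
Strassen's algorithm: 7^(log2(64)) = 7^6 = 117649 multiplications
Savings: 216000 - 117649 = 98351 multiplications

Standard: 216000 multiplications (60^3). Strassen: 117649 multiplications (7^6, after padding to 64x64). Strassen reduces 8 recursive multiplications to 7 at each level.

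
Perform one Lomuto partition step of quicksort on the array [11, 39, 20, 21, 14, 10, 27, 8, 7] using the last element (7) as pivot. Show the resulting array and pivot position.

Lomuto partition with pivot = 7:

Initial array: [11, 39, 20, 21, 14, 10, 27, 8, 7]

arr[0]=11 > 7: no swap
arr[1]=39 > 7: no swap
arr[2]=20 > 7: no swap
arr[3]=21 > 7: no swap
arr[4]=14 > 7: no swap
arr[5]=10 > 7: no swap
arr[6]=27 > 7: no swap
arr[7]=8 > 7: no swap

Place pivot at position 0: [7, 39, 20, 21, 14, 10, 27, 8, 11]
Pivot position: 0

After partitioning with pivot 7, the array becomes [7, 39, 20, 21, 14, 10, 27, 8, 11]. The pivot is placed at index 0. All elements to the left of the pivot are <= 7, and all elements to the right are > 7.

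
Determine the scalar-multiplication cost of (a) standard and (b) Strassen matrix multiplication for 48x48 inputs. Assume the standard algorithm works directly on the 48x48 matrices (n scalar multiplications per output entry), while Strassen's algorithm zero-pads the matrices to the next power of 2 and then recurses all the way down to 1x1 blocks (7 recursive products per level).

Matrix multiplication for 48x48 matrices:

Strassen's algorithm requires power-of-2 dimensions. Pad 48x48 to 64x64 (next power of 2).

Standard algorithm: 48^3 = 110592 multiplications
Strassen's algorithm: 7^(log2(64)) = 7^6 = 117649 multiplications
Difference: 110592 - 117649 = -7057 (Strassen uses MORE here due to padding overhead — for small or just-over-power-of-2 n, padding can outweigh the per-level savings)

Standard: 110592 multiplications (48^3). Strassen: 117649 multiplications (7^6, after padding to 64x64). Strassen reduces 8 recursive multiplications to 7 at each level.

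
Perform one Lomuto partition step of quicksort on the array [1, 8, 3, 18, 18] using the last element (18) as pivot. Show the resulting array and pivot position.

Lomuto partition with pivot = 18:

Initial array: [1, 8, 3, 18, 18]

arr[0]=1 <= 18: swap with position 0, array becomes [1, 8, 3, 18, 18]
arr[1]=8 <= 18: swap with position 1, array becomes [1, 8, 3, 18, 18]
arr[2]=3 <= 18: swap with position 2, array becomes [1, 8, 3, 18, 18]
arr[3]=18 <= 18: swap with position 3, array becomes [1, 8, 3, 18, 18]

Place pivot at position 4: [1, 8, 3, 18, 18]
Pivot position: 4

After partitioning with pivot 18, the array becomes [1, 8, 3, 18, 18]. The pivot is placed at index 4. All elements to the left of the pivot are <= 18, and all elements to the right are > 18.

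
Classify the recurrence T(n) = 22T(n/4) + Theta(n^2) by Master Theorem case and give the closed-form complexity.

Master Theorem for T(n) = 22T(n/4) + O(n^2):

a = 22, b = 4, c = 2
log_b(a) = log_4(22) = 2.2297

Case 1: c = 2 < log_4(22) = 2.2297
T(n) = O(n^(log_4 22))

For T(n) = 22T(n/4) + O(n^2): log_4(22) = 2.2297. This is Case 1 of the Master Theorem (c < log_b(a), work dominated by leaves), giving O(n^(log_4 22)).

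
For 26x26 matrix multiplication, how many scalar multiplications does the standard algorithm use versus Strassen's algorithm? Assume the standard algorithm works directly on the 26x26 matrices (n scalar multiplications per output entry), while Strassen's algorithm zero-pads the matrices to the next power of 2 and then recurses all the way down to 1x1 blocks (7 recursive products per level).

Matrix multiplication for 26x26 matrices:

Strassen's algorithm requires power-of-2 dimensions. Pad 26x26 to 32x32 (next power of 2).

Standard algorithm: 26^3 = 17576 multiplications
Strassen's algorithm: 7^(log2(32)) = 7^5 = 16807 multiplications
Savings: 17576 - 16807 = 769 multiplications

Standard: 17576 multiplications (26^3). Strassen: 16807 multiplications (7^5, after padding to 32x32). Strassen reduces 8 recursive multiplications to 7 at each level.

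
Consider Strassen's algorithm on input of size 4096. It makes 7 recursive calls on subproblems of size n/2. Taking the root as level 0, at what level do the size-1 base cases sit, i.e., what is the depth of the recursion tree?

For divide and conquer with division factor 2:

Problem sizes at each level:
Level 0: 4096
Level 1: 2048
Level 2: 1024
Level 3: 512
Level 4: 256
Level 5: 128
Level 6: 64
Level 7: 32
Level 8: 16
Level 9: 8
Level 10: 4
Level 11: 2
Level 12: 1

The root is level 0 and the size-1 base case is level 12 (the tree spans levels 0 through 12, i.e. 13 levels counting the root), so the depth is the number of divisions: log_2(4096) = 12

The recursion tree depth is log_2(4096) = 12. At each level, the problem size is divided by 2, so it takes 12 divisions to reduce to a base case of size 1. The algorithm makes 7 recursive calls at each level.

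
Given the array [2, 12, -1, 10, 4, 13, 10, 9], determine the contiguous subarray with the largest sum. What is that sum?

Using Kadane's algorithm on [2, 12, -1, 10, 4, 13, 10, 9]:

Scanning through the array:
Position 1 (value 12): max_ending_here = 14, max_so_far = 14
Position 2 (value -1): max_ending_here = 13, max_so_far = 14
Position 3 (value 10): max_ending_here = 23, max_so_far = 23
Position 4 (value 4): max_ending_here = 27, max_so_far = 27
Position 5 (value 13): max_ending_here = 40, max_so_far = 40
Position 6 (value 10): max_ending_here = 50, max_so_far = 50
Position 7 (value 9): max_ending_here = 59, max_so_far = 59

Maximum subarray: [2, 12, -1, 10, 4, 13, 10, 9]
Maximum sum: 59

The maximum subarray is [2, 12, -1, 10, 4, 13, 10, 9] with sum 59. This subarray runs from index 0 to index 7.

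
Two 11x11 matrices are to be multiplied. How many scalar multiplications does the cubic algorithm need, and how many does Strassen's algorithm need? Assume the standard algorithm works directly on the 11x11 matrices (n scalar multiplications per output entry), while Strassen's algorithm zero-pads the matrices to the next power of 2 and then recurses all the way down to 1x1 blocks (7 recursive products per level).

Matrix multiplication for 11x11 matrices:

Strassen's algorithm requires power-of-2 dimensions. Pad 11x11 to 16x16 (next power of 2).

Standard algorithm: 11^3 = 1331 multiplications
Strassen's algorithm: 7^(log2(16)) = 7^4 = 2401 multiplications
Difference: 1331 - 2401 = -1070 (Strassen uses MORE here due to padding overhead — for small or just-over-power-of-2 n, padding can outweigh the per-level savings)

Standard: 1331 multiplications (11^3). Strassen: 2401 multiplications (7^4, after padding to 16x16). Strassen reduces 8 recursive multiplications to 7 at each level.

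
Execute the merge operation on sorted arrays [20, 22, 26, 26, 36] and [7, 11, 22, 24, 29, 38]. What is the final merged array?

Merging process:

Compare 20 vs 7: take 7 from right. Merged: [7]
Compare 20 vs 11: take 11 from right. Merged: [7, 11]
Compare 20 vs 22: take 20 from left. Merged: [7, 11, 20]
Compare 22 vs 22: take 22 from left. Merged: [7, 11, 20, 22]
Compare 26 vs 22: take 22 from right. Merged: [7, 11, 20, 22, 22]
Compare 26 vs 24: take 24 from right. Merged: [7, 11, 20, 22, 22, 24]
Compare 26 vs 29: take 26 from left. Merged: [7, 11, 20, 22, 22, 24, 26]
Compare 26 vs 29: take 26 from left. Merged: [7, 11, 20, 22, 22, 24, 26, 26]
Compare 36 vs 29: take 29 from right. Merged: [7, 11, 20, 22, 22, 24, 26, 26, 29]
Compare 36 vs 38: take 36 from left. Merged: [7, 11, 20, 22, 22, 24, 26, 26, 29, 36]
Append remaining from right: [38]. Merged: [7, 11, 20, 22, 22, 24, 26, 26, 29, 36, 38]

Final merged array: [7, 11, 20, 22, 22, 24, 26, 26, 29, 36, 38]
Total comparisons: 10

The merged array is [7, 11, 20, 22, 22, 24, 26, 26, 29, 36, 38], requiring 10 comparisons. The merge step runs in O(n) time where n is the total number of elements.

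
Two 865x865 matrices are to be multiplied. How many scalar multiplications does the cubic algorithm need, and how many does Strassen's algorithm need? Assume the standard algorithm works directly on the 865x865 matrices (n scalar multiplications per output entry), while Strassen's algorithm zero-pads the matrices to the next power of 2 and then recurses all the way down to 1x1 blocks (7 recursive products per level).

Matrix multiplication for 865x865 matrices:

Strassen's algorithm requires power-of-2 dimensions. Pad 865x865 to 1024x1024 (next power of 2).

Standard algorithm: 865^3 = 647214625 multiplications
Strassen's algorithm: 7^(log2(1024)) = 7^10 = 282475249 multiplications
Savings: 647214625 - 282475249 = 364739376 multiplications

Standard: 647214625 multiplications (865^3). Strassen: 282475249 multiplications (7^10, after padding to 1024x1024). Strassen reduces 8 recursive multiplications to 7 at each level.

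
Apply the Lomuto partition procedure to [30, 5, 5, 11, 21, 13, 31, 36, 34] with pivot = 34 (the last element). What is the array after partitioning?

Lomuto partition with pivot = 34:

Initial array: [30, 5, 5, 11, 21, 13, 31, 36, 34]

arr[0]=30 <= 34: swap with position 0, array becomes [30, 5, 5, 11, 21, 13, 31, 36, 34]
arr[1]=5 <= 34: swap with position 1, array becomes [30, 5, 5, 11, 21, 13, 31, 36, 34]
arr[2]=5 <= 34: swap with position 2, array becomes [30, 5, 5, 11, 21, 13, 31, 36, 34]
arr[3]=11 <= 34: swap with position 3, array becomes [30, 5, 5, 11, 21, 13, 31, 36, 34]
arr[4]=21 <= 34: swap with position 4, array becomes [30, 5, 5, 11, 21, 13, 31, 36, 34]
arr[5]=13 <= 34: swap with position 5, array becomes [30, 5, 5, 11, 21, 13, 31, 36, 34]
arr[6]=31 <= 34: swap with position 6, array becomes [30, 5, 5, 11, 21, 13, 31, 36, 34]
arr[7]=36 > 34: no swap

Place pivot at position 7: [30, 5, 5, 11, 21, 13, 31, 34, 36]
Pivot position: 7

After partitioning with pivot 34, the array becomes [30, 5, 5, 11, 21, 13, 31, 34, 36]. The pivot is placed at index 7. All elements to the left of the pivot are <= 34, and all elements to the right are > 34.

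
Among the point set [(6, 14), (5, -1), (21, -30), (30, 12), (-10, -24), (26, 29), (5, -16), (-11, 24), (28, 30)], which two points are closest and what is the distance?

Computing all pairwise distances among 9 points:

d((6, 14), (5, -1)) = 15.0333
d((6, 14), (21, -30)) = 46.4866
d((6, 14), (30, 12)) = 24.0832
d((6, 14), (-10, -24)) = 41.2311
d((6, 14), (26, 29)) = 25.0
d((6, 14), (5, -16)) = 30.0167
d((6, 14), (-11, 24)) = 19.7231
d((6, 14), (28, 30)) = 27.2029
d((5, -1), (21, -30)) = 33.121
d((5, -1), (30, 12)) = 28.178
d((5, -1), (-10, -24)) = 27.4591
d((5, -1), (26, 29)) = 36.6197
d((5, -1), (5, -16)) = 15.0
d((5, -1), (-11, 24)) = 29.6816
d((5, -1), (28, 30)) = 38.6005
d((21, -30), (30, 12)) = 42.9535
d((21, -30), (-10, -24)) = 31.5753
d((21, -30), (26, 29)) = 59.2115
d((21, -30), (5, -16)) = 21.2603
d((21, -30), (-11, 24)) = 62.7694
d((21, -30), (28, 30)) = 60.407
d((30, 12), (-10, -24)) = 53.8145
d((30, 12), (26, 29)) = 17.4642
d((30, 12), (5, -16)) = 37.5366
d((30, 12), (-11, 24)) = 42.72
d((30, 12), (28, 30)) = 18.1108
d((-10, -24), (26, 29)) = 64.0703
d((-10, -24), (5, -16)) = 17.0
d((-10, -24), (-11, 24)) = 48.0104
d((-10, -24), (28, 30)) = 66.0303
d((26, 29), (5, -16)) = 49.6588
d((26, 29), (-11, 24)) = 37.3363
d((26, 29), (28, 30)) = 2.2361 <-- minimum
d((5, -16), (-11, 24)) = 43.0813
d((5, -16), (28, 30)) = 51.4296
d((-11, 24), (28, 30)) = 39.4588

Closest pair: (26, 29) and (28, 30) with distance 2.2361

The closest pair is (26, 29) and (28, 30) with Euclidean distance 2.2361. For 9 points, brute-force pairwise comparison is shown above. For large n, the divide-and-conquer algorithm (sort by x, recurse on halves, check the dividing strip) achieves O(n log n).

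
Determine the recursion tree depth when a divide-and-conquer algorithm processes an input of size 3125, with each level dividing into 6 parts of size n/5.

For divide and conquer with division factor 5:

Problem sizes at each level:
Level 0: 3125
Level 1: 625
Level 2: 125
Level 3: 25
Level 4: 5
Level 5: 1

The root is level 0 and the size-1 base case is level 5 (the tree spans levels 0 through 5, i.e. 6 levels counting the root), so the depth is the number of divisions: log_5(3125) = 5

The recursion tree depth is log_5(3125) = 5. At each level, the problem size is divided by 5, so it takes 5 divisions to reduce to a base case of size 1. The algorithm makes 6 recursive calls at each level.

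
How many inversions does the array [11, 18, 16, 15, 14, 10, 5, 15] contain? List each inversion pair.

Finding inversions in [11, 18, 16, 15, 14, 10, 5, 15]:

(0, 5): arr[0]=11 > arr[5]=10
(0, 6): arr[0]=11 > arr[6]=5
(1, 2): arr[1]=18 > arr[2]=16
(1, 3): arr[1]=18 > arr[3]=15
(1, 4): arr[1]=18 > arr[4]=14
(1, 5): arr[1]=18 > arr[5]=10
(1, 6): arr[1]=18 > arr[6]=5
(1, 7): arr[1]=18 > arr[7]=15
(2, 3): arr[2]=16 > arr[3]=15
(2, 4): arr[2]=16 > arr[4]=14
(2, 5): arr[2]=16 > arr[5]=10
(2, 6): arr[2]=16 > arr[6]=5
(2, 7): arr[2]=16 > arr[7]=15
(3, 4): arr[3]=15 > arr[4]=14
(3, 5): arr[3]=15 > arr[5]=10
(3, 6): arr[3]=15 > arr[6]=5
(4, 5): arr[4]=14 > arr[5]=10
(4, 6): arr[4]=14 > arr[6]=5
(5, 6): arr[5]=10 > arr[6]=5

Total inversions: 19

The array has 19 inversion(s): (0,5), (0,6), (1,2), (1,3), (1,4), (1,5), (1,6), (1,7), (2,3), (2,4), (2,5), (2,6), (2,7), (3,4), (3,5), (3,6), (4,5), (4,6), (5,6). Each pair (i,j) satisfies i < j and arr[i] > arr[j].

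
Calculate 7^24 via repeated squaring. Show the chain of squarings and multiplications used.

Computing 7^24 by squaring (build up from 7^1; each line after the first costs one multiplication):

7^1 = 7
7^2 = (7^1)^2 = 7^2 = 49
7^3 = 7 * 7^2 = 7 * 49 = 343
7^6 = (7^3)^2 = 343^2 = 117649
7^12 = (7^6)^2 = 117649^2 = 13841287201
7^24 = (7^12)^2 = 13841287201^2 = 191581231380566414401

Result: 191581231380566414401
Multiplications needed: 5 (5 lines after 7^1)

7^24 = 191581231380566414401. Using exponentiation by squaring, this requires 5 multiplications. The key idea: if the exponent is even, square the half-power; if odd, multiply by the base once.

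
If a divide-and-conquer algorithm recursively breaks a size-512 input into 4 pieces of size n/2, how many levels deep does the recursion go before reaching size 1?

For divide and conquer with division factor 2:

Problem sizes at each level:
Level 0: 512
Level 1: 256
Level 2: 128
Level 3: 64
Level 4: 32
Level 5: 16
Level 6: 8
Level 7: 4
Level 8: 2
Level 9: 1

The root is level 0 and the size-1 base case is level 9 (the tree spans levels 0 through 9, i.e. 10 levels counting the root), so the depth is the number of divisions: log_2(512) = 9

The recursion tree depth is log_2(512) = 9. At each level, the problem size is divided by 2, so it takes 9 divisions to reduce to a base case of size 1. The algorithm makes 4 recursive calls at each level.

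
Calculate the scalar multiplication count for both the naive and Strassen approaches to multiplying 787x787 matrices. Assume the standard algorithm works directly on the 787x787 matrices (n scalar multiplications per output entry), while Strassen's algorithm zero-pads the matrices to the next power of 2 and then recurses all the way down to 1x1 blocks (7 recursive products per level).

Matrix multiplication for 787x787 matrices:

Strassen's algorithm requires power-of-2 dimensions. Pad 787x787 to 1024x1024 (next power of 2).

Standard algorithm: 787^3 = 487443403 multiplications
Strassen's algorithm: 7^(log2(1024)) = 7^10 = 282475249 multiplications
Savings: 487443403 - 282475249 = 204968154 multiplications

Standard: 487443403 multiplications (787^3). Strassen: 282475249 multiplications (7^10, after padding to 1024x1024). Strassen reduces 8 recursive multiplications to 7 at each level.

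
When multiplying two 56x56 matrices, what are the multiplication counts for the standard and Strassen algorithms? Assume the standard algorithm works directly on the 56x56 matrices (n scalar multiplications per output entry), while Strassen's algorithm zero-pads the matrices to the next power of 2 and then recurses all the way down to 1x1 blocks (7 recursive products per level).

Matrix multiplication for 56x56 matrices:

Strassen's algorithm requires power-of-2 dimensions. Pad 56x56 to 64x64 (next power of 2).

Standard algorithm: 56^3 = 175616 multiplications
Strassen's algorithm: 7^(log2(64)) = 7^6 = 117649 multiplications
Savings: 175616 - 117649 = 57967 multiplications

Standard: 175616 multiplications (56^3). Strassen: 117649 multiplications (7^6, after padding to 64x64). Strassen reduces 8 recursive multiplications to 7 at each level.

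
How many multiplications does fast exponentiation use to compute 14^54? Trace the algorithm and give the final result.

Computing 14^54 by squaring (build up from 14^1; each line after the first costs one multiplication):

14^1 = 14
14^2 = (14^1)^2 = 14^2 = 196
14^3 = 14 * 14^2 = 14 * 196 = 2744
14^6 = (14^3)^2 = 2744^2 = 7529536
14^12 = (14^6)^2 = 7529536^2 = 56693912375296
14^13 = 14 * 14^12 = 14 * 56693912375296 = 793714773254144
14^26 = (14^13)^2 = 793714773254144^2 = 629983141281877223603213172736
14^27 = 14 * 14^26 = 14 * 629983141281877223603213172736 = 8819763977946281130444984418304
14^54 = (14^27)^2 = 8819763977946281130444984418304^2 = 77788236626678808982722471083604074886584214739573349250236416

Result: 77788236626678808982722471083604074886584214739573349250236416
Multiplications needed: 8 (8 lines after 14^1)

14^54 = 77788236626678808982722471083604074886584214739573349250236416. Using exponentiation by squaring, this requires 8 multiplications. The key idea: if the exponent is even, square the half-power; if odd, multiply by the base once.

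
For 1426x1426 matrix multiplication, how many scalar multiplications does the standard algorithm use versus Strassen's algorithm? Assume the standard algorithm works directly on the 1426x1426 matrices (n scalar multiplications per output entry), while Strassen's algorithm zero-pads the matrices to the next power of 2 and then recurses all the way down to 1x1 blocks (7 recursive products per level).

Matrix multiplication for 1426x1426 matrices:

Strassen's algorithm requires power-of-2 dimensions. Pad 1426x1426 to 2048x2048 (next power of 2).

Standard algorithm: 1426^3 = 2899736776 multiplications
Strassen's algorithm: 7^(log2(2048)) = 7^11 = 1977326743 multiplications
Savings: 2899736776 - 1977326743 = 922410033 multiplications

Standard: 2899736776 multiplications (1426^3). Strassen: 1977326743 multiplications (7^11, after padding to 2048x2048). Strassen reduces 8 recursive multiplications to 7 at each level.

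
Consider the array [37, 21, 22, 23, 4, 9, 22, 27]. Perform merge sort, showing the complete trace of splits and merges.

Merge sort trace:

Split: [37, 21, 22, 23, 4, 9, 22, 27] -> [37, 21, 22, 23] and [4, 9, 22, 27]
  Split: [37, 21, 22, 23] -> [37, 21] and [22, 23]
    Split: [37, 21] -> [37] and [21]
    Merge: [37] + [21] -> [21, 37]
    Split: [22, 23] -> [22] and [23]
    Merge: [22] + [23] -> [22, 23]
  Merge: [21, 37] + [22, 23] -> [21, 22, 23, 37]
  Split: [4, 9, 22, 27] -> [4, 9] and [22, 27]
    Split: [4, 9] -> [4] and [9]
    Merge: [4] + [9] -> [4, 9]
    Split: [22, 27] -> [22] and [27]
    Merge: [22] + [27] -> [22, 27]
  Merge: [4, 9] + [22, 27] -> [4, 9, 22, 27]
Merge: [21, 22, 23, 37] + [4, 9, 22, 27] -> [4, 9, 21, 22, 22, 23, 27, 37]

Final sorted array: [4, 9, 21, 22, 22, 23, 27, 37]

The merge sort proceeds by recursively splitting the array and merging sorted halves.
After all merges, the sorted array is [4, 9, 21, 22, 22, 23, 27, 37].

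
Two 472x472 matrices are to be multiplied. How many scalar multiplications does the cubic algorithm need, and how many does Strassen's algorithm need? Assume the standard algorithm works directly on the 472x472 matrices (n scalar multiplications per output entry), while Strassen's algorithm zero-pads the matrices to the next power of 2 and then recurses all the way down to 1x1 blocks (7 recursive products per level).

Matrix multiplication for 472x472 matrices:

Strassen's algorithm requires power-of-2 dimensions. Pad 472x472 to 512x512 (next power of 2).

Standard algorithm: 472^3 = 105154048 multiplications
Strassen's algorithm: 7^(log2(512)) = 7^9 = 40353607 multiplications
Savings: 105154048 - 40353607 = 64800441 multiplications

Standard: 105154048 multiplications (472^3). Strassen: 40353607 multiplications (7^9, after padding to 512x512). Strassen reduces 8 recursive multiplications to 7 at each level.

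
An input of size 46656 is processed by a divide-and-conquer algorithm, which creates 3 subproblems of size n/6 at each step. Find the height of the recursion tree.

For divide and conquer with division factor 6:

Problem sizes at each level:
Level 0: 46656
Level 1: 7776
Level 2: 1296
Level 3: 216
Level 4: 36
Level 5: 6
Level 6: 1

The root is level 0 and the size-1 base case is level 6 (the tree spans levels 0 through 6, i.e. 7 levels counting the root), so the depth is the number of divisions: log_6(46656) = 6

The recursion tree depth is log_6(46656) = 6. At each level, the problem size is divided by 6, so it takes 6 divisions to reduce to a base case of size 1. The algorithm makes 3 recursive calls at each level.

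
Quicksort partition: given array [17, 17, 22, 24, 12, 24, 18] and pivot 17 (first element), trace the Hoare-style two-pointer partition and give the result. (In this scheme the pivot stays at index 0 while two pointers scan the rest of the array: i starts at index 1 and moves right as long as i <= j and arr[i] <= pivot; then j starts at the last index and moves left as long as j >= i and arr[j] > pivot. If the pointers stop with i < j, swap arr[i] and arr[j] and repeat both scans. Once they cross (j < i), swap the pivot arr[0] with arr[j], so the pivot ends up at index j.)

Hoare-style two-pointer partition with pivot = 17:

Initial array: [17, 17, 22, 24, 12, 24, 18]

Pointers start at i = 1, j = 6.
i stops at index 2 (arr[2]=22 > 17), j stops at index 4 (arr[4]=12 <= 17): swap arr[2] and arr[4], array becomes [17, 17, 12, 24, 22, 24, 18]
i ends at 3, j ends at 2: the pointers have crossed (j < i), so scanning stops.

Swap pivot arr[0] with arr[2] to place pivot at position 2: [12, 17, 17, 24, 22, 24, 18]
Pivot position: 2

After partitioning with pivot 17, the array becomes [12, 17, 17, 24, 22, 24, 18]. The pivot is placed at index 2. All elements to the left of the pivot are <= 17, and all elements to the right are > 17.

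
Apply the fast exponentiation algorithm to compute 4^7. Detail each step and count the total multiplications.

Computing 4^7 by squaring (build up from 4^1; each line after the first costs one multiplication):

4^1 = 4
4^2 = (4^1)^2 = 4^2 = 16
4^3 = 4 * 4^2 = 4 * 16 = 64
4^6 = (4^3)^2 = 64^2 = 4096
4^7 = 4 * 4^6 = 4 * 4096 = 16384

Result: 16384
Multiplications needed: 4 (4 lines after 4^1)

4^7 = 16384. Using exponentiation by squaring, this requires 4 multiplications. The key idea: if the exponent is even, square the half-power; if odd, multiply by the base once.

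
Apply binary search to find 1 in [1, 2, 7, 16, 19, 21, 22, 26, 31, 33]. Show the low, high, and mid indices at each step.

Binary search for 1 in [1, 2, 7, 16, 19, 21, 22, 26, 31, 33]:

lo=0, hi=9, mid=4, arr[mid]=19 -> 19 > 1, search left half
lo=0, hi=3, mid=1, arr[mid]=2 -> 2 > 1, search left half
lo=0, hi=0, mid=0, arr[mid]=1 -> Found target at index 0!

Binary search finds 1 at index 0 after 3 comparisons. The search repeatedly halves the search space by comparing with the middle element.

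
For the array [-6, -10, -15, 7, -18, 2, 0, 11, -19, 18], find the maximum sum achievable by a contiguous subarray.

Using Kadane's algorithm on [-6, -10, -15, 7, -18, 2, 0, 11, -19, 18]:

Scanning through the array:
Position 1 (value -10): max_ending_here = -10, max_so_far = -6
Position 2 (value -15): max_ending_here = -15, max_so_far = -6
Position 3 (value 7): max_ending_here = 7, max_so_far = 7
Position 4 (value -18): max_ending_here = -11, max_so_far = 7
Position 5 (value 2): max_ending_here = 2, max_so_far = 7
Position 6 (value 0): max_ending_here = 2, max_so_far = 7
Position 7 (value 11): max_ending_here = 13, max_so_far = 13
Position 8 (value -19): max_ending_here = -6, max_so_far = 13
Position 9 (value 18): max_ending_here = 18, max_so_far = 18

Maximum subarray: [18]
Maximum sum: 18

The maximum subarray is [18] with sum 18. This subarray runs from index 9 to index 9.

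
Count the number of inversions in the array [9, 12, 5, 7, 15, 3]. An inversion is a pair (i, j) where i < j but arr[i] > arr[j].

Finding inversions in [9, 12, 5, 7, 15, 3]:

(0, 2): arr[0]=9 > arr[2]=5
(0, 3): arr[0]=9 > arr[3]=7
(0, 5): arr[0]=9 > arr[5]=3
(1, 2): arr[1]=12 > arr[2]=5
(1, 3): arr[1]=12 > arr[3]=7
(1, 5): arr[1]=12 > arr[5]=3
(2, 5): arr[2]=5 > arr[5]=3
(3, 5): arr[3]=7 > arr[5]=3
(4, 5): arr[4]=15 > arr[5]=3

Total inversions: 9

The array has 9 inversion(s): (0,2), (0,3), (0,5), (1,2), (1,3), (1,5), (2,5), (3,5), (4,5). Each pair (i,j) satisfies i < j and arr[i] > arr[j].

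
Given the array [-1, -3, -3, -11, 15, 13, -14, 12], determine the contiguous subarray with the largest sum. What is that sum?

Using Kadane's algorithm on [-1, -3, -3, -11, 15, 13, -14, 12]:

Scanning through the array:
Position 1 (value -3): max_ending_here = -3, max_so_far = -1
Position 2 (value -3): max_ending_here = -3, max_so_far = -1
Position 3 (value -11): max_ending_here = -11, max_so_far = -1
Position 4 (value 15): max_ending_here = 15, max_so_far = 15
Position 5 (value 13): max_ending_here = 28, max_so_far = 28
Position 6 (value -14): max_ending_here = 14, max_so_far = 28
Position 7 (value 12): max_ending_here = 26, max_so_far = 28

Maximum subarray: [15, 13]
Maximum sum: 28

The maximum subarray is [15, 13] with sum 28. This subarray runs from index 4 to index 5.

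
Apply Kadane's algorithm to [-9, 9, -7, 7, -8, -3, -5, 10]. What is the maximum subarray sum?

Using Kadane's algorithm on [-9, 9, -7, 7, -8, -3, -5, 10]:

Scanning through the array:
Position 1 (value 9): max_ending_here = 9, max_so_far = 9
Position 2 (value -7): max_ending_here = 2, max_so_far = 9
Position 3 (value 7): max_ending_here = 9, max_so_far = 9
Position 4 (value -8): max_ending_here = 1, max_so_far = 9
Position 5 (value -3): max_ending_here = -2, max_so_far = 9
Position 6 (value -5): max_ending_here = -5, max_so_far = 9
Position 7 (value 10): max_ending_here = 10, max_so_far = 10

Maximum subarray: [10]
Maximum sum: 10

The maximum subarray is [10] with sum 10. This subarray runs from index 7 to index 7.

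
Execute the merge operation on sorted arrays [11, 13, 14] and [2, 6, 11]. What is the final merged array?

Merging process:

Compare 11 vs 2: take 2 from right. Merged: [2]
Compare 11 vs 6: take 6 from right. Merged: [2, 6]
Compare 11 vs 11: take 11 from left. Merged: [2, 6, 11]
Compare 13 vs 11: take 11 from right. Merged: [2, 6, 11, 11]
Append remaining from left: [13, 14]. Merged: [2, 6, 11, 11, 13, 14]

Final merged array: [2, 6, 11, 11, 13, 14]
Total comparisons: 4

The merged array is [2, 6, 11, 11, 13, 14], requiring 4 comparisons. The merge step runs in O(n) time where n is the total number of elements.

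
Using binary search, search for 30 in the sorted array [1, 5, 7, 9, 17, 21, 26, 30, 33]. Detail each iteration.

Binary search for 30 in [1, 5, 7, 9, 17, 21, 26, 30, 33]:

lo=0, hi=8, mid=4, arr[mid]=17 -> 17 < 30, search right half
lo=5, hi=8, mid=6, arr[mid]=26 -> 26 < 30, search right half
lo=7, hi=8, mid=7, arr[mid]=30 -> Found target at index 7!

Binary search finds 30 at index 7 after 3 comparisons. The search repeatedly halves the search space by comparing with the middle element.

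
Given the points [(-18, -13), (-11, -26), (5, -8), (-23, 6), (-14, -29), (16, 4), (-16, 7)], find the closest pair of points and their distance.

Computing all pairwise distances among 7 points:

d((-18, -13), (-11, -26)) = 14.7648
d((-18, -13), (5, -8)) = 23.5372
d((-18, -13), (-23, 6)) = 19.6469
d((-18, -13), (-14, -29)) = 16.4924
d((-18, -13), (16, 4)) = 38.0132
d((-18, -13), (-16, 7)) = 20.0998
d((-11, -26), (5, -8)) = 24.0832
d((-11, -26), (-23, 6)) = 34.176
d((-11, -26), (-14, -29)) = 4.2426 <-- minimum
d((-11, -26), (16, 4)) = 40.3609
d((-11, -26), (-16, 7)) = 33.3766
d((5, -8), (-23, 6)) = 31.305
d((5, -8), (-14, -29)) = 28.3196
d((5, -8), (16, 4)) = 16.2788
d((5, -8), (-16, 7)) = 25.807
d((-23, 6), (-14, -29)) = 36.1386
d((-23, 6), (16, 4)) = 39.0512
d((-23, 6), (-16, 7)) = 7.0711
d((-14, -29), (16, 4)) = 44.5982
d((-14, -29), (-16, 7)) = 36.0555
d((16, 4), (-16, 7)) = 32.1403

Closest pair: (-11, -26) and (-14, -29) with distance 4.2426

The closest pair is (-11, -26) and (-14, -29) with Euclidean distance 4.2426. For 7 points, brute-force pairwise comparison is shown above. For large n, the divide-and-conquer algorithm (sort by x, recurse on halves, check the dividing strip) achieves O(n log n).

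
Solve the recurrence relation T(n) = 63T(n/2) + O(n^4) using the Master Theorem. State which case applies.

Master Theorem for T(n) = 63T(n/2) + O(n^4):

a = 63, b = 2, c = 4
log_b(a) = log_2(63) = 5.9773

Case 1: c = 4 < log_2(63) = 5.9773
T(n) = O(n^(log_2 63))

For T(n) = 63T(n/2) + O(n^4): log_2(63) = 5.9773. This is Case 1 of the Master Theorem (c < log_b(a), work dominated by leaves), giving O(n^(log_2 63)).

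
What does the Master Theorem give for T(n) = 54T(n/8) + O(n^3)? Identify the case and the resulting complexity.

Master Theorem for T(n) = 54T(n/8) + O(n^3):

a = 54, b = 8, c = 3
log_b(a) = log_8(54) = 1.9183

Case 3: c = 3 > log_8(54) = 1.9183
T(n) = O(n^3) = O(n^3)

For T(n) = 54T(n/8) + O(n^3): log_8(54) = 1.9183. This is Case 3 of the Master Theorem (c > log_b(a), work dominated by root), giving O(n^3).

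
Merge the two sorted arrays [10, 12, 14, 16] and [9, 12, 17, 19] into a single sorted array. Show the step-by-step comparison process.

Merging process:

Compare 10 vs 9: take 9 from right. Merged: [9]
Compare 10 vs 12: take 10 from left. Merged: [9, 10]
Compare 12 vs 12: take 12 from left. Merged: [9, 10, 12]
Compare 14 vs 12: take 12 from right. Merged: [9, 10, 12, 12]
Compare 14 vs 17: take 14 from left. Merged: [9, 10, 12, 12, 14]
Compare 16 vs 17: take 16 from left. Merged: [9, 10, 12, 12, 14, 16]
Append remaining from right: [17, 19]. Merged: [9, 10, 12, 12, 14, 16, 17, 19]

Final merged array: [9, 10, 12, 12, 14, 16, 17, 19]
Total comparisons: 6

The merged array is [9, 10, 12, 12, 14, 16, 17, 19], requiring 6 comparisons. The merge step runs in O(n) time where n is the total number of elements.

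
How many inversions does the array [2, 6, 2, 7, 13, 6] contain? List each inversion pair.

Finding inversions in [2, 6, 2, 7, 13, 6]:

(1, 2): arr[1]=6 > arr[2]=2
(3, 5): arr[3]=7 > arr[5]=6
(4, 5): arr[4]=13 > arr[5]=6

Total inversions: 3

The array has 3 inversion(s): (1,2), (3,5), (4,5). Each pair (i,j) satisfies i < j and arr[i] > arr[j].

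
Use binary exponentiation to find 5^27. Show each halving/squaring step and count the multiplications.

Computing 5^27 by squaring (build up from 5^1; each line after the first costs one multiplication):

5^1 = 5
5^2 = (5^1)^2 = 5^2 = 25
5^3 = 5 * 5^2 = 5 * 25 = 125
5^6 = (5^3)^2 = 125^2 = 15625
5^12 = (5^6)^2 = 15625^2 = 244140625
5^13 = 5 * 5^12 = 5 * 244140625 = 1220703125
5^26 = (5^13)^2 = 1220703125^2 = 1490116119384765625
5^27 = 5 * 5^26 = 5 * 1490116119384765625 = 7450580596923828125

Result: 7450580596923828125
Multiplications needed: 7 (7 lines after 5^1)

5^27 = 7450580596923828125. Using exponentiation by squaring, this requires 7 multiplications. The key idea: if the exponent is even, square the half-power; if odd, multiply by the base once.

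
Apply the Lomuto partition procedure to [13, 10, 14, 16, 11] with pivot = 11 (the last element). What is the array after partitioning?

Lomuto partition with pivot = 11:

Initial array: [13, 10, 14, 16, 11]

arr[0]=13 > 11: no swap
arr[1]=10 <= 11: swap with position 0, array becomes [10, 13, 14, 16, 11]
arr[2]=14 > 11: no swap
arr[3]=16 > 11: no swap

Place pivot at position 1: [10, 11, 14, 16, 13]
Pivot position: 1

After partitioning with pivot 11, the array becomes [10, 11, 14, 16, 13]. The pivot is placed at index 1. All elements to the left of the pivot are <= 11, and all elements to the right are > 11.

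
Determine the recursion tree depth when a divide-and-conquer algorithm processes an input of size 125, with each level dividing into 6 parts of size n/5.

For divide and conquer with division factor 5:

Problem sizes at each level:
Level 0: 125
Level 1: 25
Level 2: 5
Level 3: 1

The root is level 0 and the size-1 base case is level 3 (the tree spans levels 0 through 3, i.e. 4 levels counting the root), so the depth is the number of divisions: log_5(125) = 3

The recursion tree depth is log_5(125) = 3. At each level, the problem size is divided by 5, so it takes 3 divisions to reduce to a base case of size 1. The algorithm makes 6 recursive calls at each level.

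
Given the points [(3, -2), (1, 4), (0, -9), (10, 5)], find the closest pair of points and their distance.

Computing all pairwise distances among 4 points:

d((3, -2), (1, 4)) = 6.3246 <-- minimum
d((3, -2), (0, -9)) = 7.6158
d((3, -2), (10, 5)) = 9.8995
d((1, 4), (0, -9)) = 13.0384
d((1, 4), (10, 5)) = 9.0554
d((0, -9), (10, 5)) = 17.2047

Closest pair: (3, -2) and (1, 4) with distance 6.3246

The closest pair is (3, -2) and (1, 4) with Euclidean distance 6.3246. For 4 points, brute-force pairwise comparison is shown above. For large n, the divide-and-conquer algorithm (sort by x, recurse on halves, check the dividing strip) achieves O(n log n).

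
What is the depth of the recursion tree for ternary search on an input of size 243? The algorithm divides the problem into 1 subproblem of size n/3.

For divide and conquer with division factor 3:

Problem sizes at each level:
Level 0: 243
Level 1: 81
Level 2: 27
Level 3: 9
Level 4: 3
Level 5: 1

The root is level 0 and the size-1 base case is level 5 (the tree spans levels 0 through 5, i.e. 6 levels counting the root), so the depth is the number of divisions: log_3(243) = 5

The recursion tree depth is log_3(243) = 5. At each level, the problem size is divided by 3, so it takes 5 divisions to reduce to a base case of size 1. The algorithm makes 1 recursive call at each level.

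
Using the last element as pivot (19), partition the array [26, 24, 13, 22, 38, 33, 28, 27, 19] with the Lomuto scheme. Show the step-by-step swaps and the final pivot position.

Lomuto partition with pivot = 19:

Initial array: [26, 24, 13, 22, 38, 33, 28, 27, 19]

arr[0]=26 > 19: no swap
arr[1]=24 > 19: no swap
arr[2]=13 <= 19: swap with position 0, array becomes [13, 24, 26, 22, 38, 33, 28, 27, 19]
arr[3]=22 > 19: no swap
arr[4]=38 > 19: no swap
arr[5]=33 > 19: no swap
arr[6]=28 > 19: no swap
arr[7]=27 > 19: no swap

Place pivot at position 1: [13, 19, 26, 22, 38, 33, 28, 27, 24]
Pivot position: 1

After partitioning with pivot 19, the array becomes [13, 19, 26, 22, 38, 33, 28, 27, 24]. The pivot is placed at index 1. All elements to the left of the pivot are <= 19, and all elements to the right are > 19.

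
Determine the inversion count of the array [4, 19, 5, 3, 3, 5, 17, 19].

Finding inversions in [4, 19, 5, 3, 3, 5, 17, 19]:

(0, 3): arr[0]=4 > arr[3]=3
(0, 4): arr[0]=4 > arr[4]=3
(1, 2): arr[1]=19 > arr[2]=5
(1, 3): arr[1]=19 > arr[3]=3
(1, 4): arr[1]=19 > arr[4]=3
(1, 5): arr[1]=19 > arr[5]=5
(1, 6): arr[1]=19 > arr[6]=17
(2, 3): arr[2]=5 > arr[3]=3
(2, 4): arr[2]=5 > arr[4]=3

Total inversions: 9

The array has 9 inversion(s): (0,3), (0,4), (1,2), (1,3), (1,4), (1,5), (1,6), (2,3), (2,4). Each pair (i,j) satisfies i < j and arr[i] > arr[j].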